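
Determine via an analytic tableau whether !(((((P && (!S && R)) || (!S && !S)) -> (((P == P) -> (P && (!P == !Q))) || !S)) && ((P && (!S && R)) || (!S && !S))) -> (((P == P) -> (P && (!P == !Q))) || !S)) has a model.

Initial set: {T !(((((P && (!S && R)) || (!S && !S)) -> (((P == P) -> (P && (!P == !Q))) || !S)) && ((P && (!S && R)) || (!S && !S))) -> (((P == P) -> (P && (!P == !Q))) || !S))}.
T !(((((P && (!S && R)) || (!S && !S)) -> (((P == P) -> (P && (!P == !Q))) || !S)) && ((P && (!S && R)) || (!S && !S))) -> (((P == P) -> (P && (!P == !Q))) || !S)): α-rule — add T ((((P && (!S && R)) || (!S && !S)) -> (((P == P) -> (P && (!P == !Q))) || !S)) && ((P && (!S && R)) || (!S && !S))), F (((P == P) -> (P && (!P == !Q))) || !S).
T ((((P && (!S && R)) || (!S && !S)) -> (((P == P) -> (P && (!P == !Q))) || !S)) && ((P && (!S && R)) || (!S && !S))): α-rule — add T (((P && (!S && R)) || (!S && !S)) -> (((P == P) -> (P && (!P == !Q))) || !S)), T ((P && (!S && R)) || (!S && !S)).
F (((P == P) -> (P && (!P == !Q))) || !S): α-rule — add F ((P == P) -> (P && (!P == !Q))), F !S.
F ((P == P) -> (P && (!P == !Q))): α-rule — add T (P == P), F (P && (!P == !Q)).
T (((P && (!S && R)) || (!S && !S)) -> (((P == P) -> (P && (!P == !Q))) || !S)): β-rule — branch into F ((P && (!S && R)) || (!S && !S))  //  T (((P == P) -> (P && (!P == !Q))) || !S).
  branch 1 (add F ((P && (!S && R)) || (!S && !S))):
    F ((P && (!S && R)) || (!S && !S)): α-rule — add F (P && (!S && R)), F (!S && !S).
    T ((P && (!S && R)) || (!S && !S)): β-rule — branch into T (P && (!S && R))  //  T (!S && !S).
      branch 1.1 (add T (P && (!S && R))):
        T (P && (!S && R)): α-rule — add T P, T (!S && R).
        T (!S && R): α-rule — add T !S, T R.
        × closes — contains both S and !S.
      branch 1.2 (add T (!S && !S)):
        T (!S && !S): α-rule — add T !S, T !S.
        × closes — contains both S and !S.
  branch 2 (add T (((P == P) -> (P && (!P == !Q))) || !S)):
    T ((P && (!S && R)) || (!S && !S)): β-rule — branch into T (P && (!S && R))  //  T (!S && !S).
      branch 2.1 (add T (P && (!S && R))):
        T (P && (!S && R)): α-rule — add T P, T (!S && R).
        T (!S && R): α-rule — add T !S, T R.
        × closes — contains both S and !S.
      branch 2.2 (add T (!S && !S)):
        T (!S && !S): α-rule — add T !S, T !S.
        × closes — contains both S and !S.
All 4 branches close.
Every branch closed; the formula is unsatisfiable.

Unsatisfiable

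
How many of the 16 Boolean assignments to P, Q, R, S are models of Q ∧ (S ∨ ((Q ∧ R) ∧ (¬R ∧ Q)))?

Initial set: {(Q ∧ (S ∨ ((Q ∧ R) ∧ (¬R ∧ Q))))}.
(Q ∧ (S ∨ ((Q ∧ R) ∧ (¬R ∧ Q)))): α-rule — add Q, (S ∨ ((Q ∧ R) ∧ (¬R ∧ Q))).
(S ∨ ((Q ∧ R) ∧ (¬R ∧ Q))): β-rule — branch into S  //  ((Q ∧ R) ∧ (¬R ∧ Q)).
  branch 1 (add S):
    ○ open, literals {Q=true, S=true}.
  branch 2 (add ((Q ∧ R) ∧ (¬R ∧ Q))):
    ((Q ∧ R) ∧ (¬R ∧ Q)): α-rule — add (Q ∧ R), (¬R ∧ Q).
    (Q ∧ R): α-rule — add Q, R.
    (¬R ∧ Q): α-rule — add ¬R, Q.
    × closes — contains both R and ¬R.
1 branch closed, 1 open.
Each open branch fixes some atoms; the unmentioned ones are free. Counting distinct full assignments: branch {Q=true, S=true} (P, R) contributes 4 new. Total: 4.

4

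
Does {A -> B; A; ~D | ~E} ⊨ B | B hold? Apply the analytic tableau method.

Yes

Initial set: {(A -> B); A; (~D | ~E); ~(B | B)}.
~(B | B): α-rule — add ~B, ~B.
(A -> B): β-rule — branch into ~A  //  B.
  branch 1 (add ~A):
    × closes — contains both A and ~A.
  branch 2 (add B):
    × closes — contains both B and ~B.
All 2 branches close.
Every branch closed, so the premises entail the conclusion.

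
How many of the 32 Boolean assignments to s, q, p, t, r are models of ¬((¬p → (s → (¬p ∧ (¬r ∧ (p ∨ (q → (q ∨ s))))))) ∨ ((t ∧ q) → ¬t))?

1

Initial set: {T ¬((¬p → (s → (¬p ∧ (¬r ∧ (p ∨ (q → (q ∨ s))))))) ∨ ((t ∧ q) → ¬t))}.
T ¬((¬p → (s → (¬p ∧ (¬r ∧ (p ∨ (q → (q ∨ s))))))) ∨ ((t ∧ q) → ¬t)): α-rule — add F (¬p → (s → (¬p ∧ (¬r ∧ (p ∨ (q → (q ∨ s))))))), F ((t ∧ q) → ¬t).
F (¬p → (s → (¬p ∧ (¬r ∧ (p ∨ (q → (q ∨ s))))))): α-rule — add T ¬p, F (s → (¬p ∧ (¬r ∧ (p ∨ (q → (q ∨ s)))))).
F ((t ∧ q) → ¬t): α-rule — add T (t ∧ q), F ¬t.
F (s → (¬p ∧ (¬r ∧ (p ∨ (q → (q ∨ s)))))): α-rule — add T s, F (¬p ∧ (¬r ∧ (p ∨ (q → (q ∨ s))))).
T (t ∧ q): α-rule — add T t, T q.
F (¬p ∧ (¬r ∧ (p ∨ (q → (q ∨ s))))): β-rule — branch into F ¬p  //  F (¬r ∧ (p ∨ (q → (q ∨ s)))).
  branch 1 (add F ¬p):
    × closes — contains both p and ¬p.
  branch 2 (add F (¬r ∧ (p ∨ (q → (q ∨ s))))):
    F (¬r ∧ (p ∨ (q → (q ∨ s)))): β-rule — branch into F ¬r  //  F (p ∨ (q → (q ∨ s))).
      branch 2.1 (add F ¬r):
        ○ open, literals {p=0, q=1, r=1, s=1, t=1}.
      branch 2.2 (add F (p ∨ (q → (q ∨ s)))):
        F (p ∨ (q → (q ∨ s))): α-rule — add F p, F (q → (q ∨ s)).
        F (q → (q ∨ s)): α-rule — add T q, F (q ∨ s).
        F (q ∨ s): α-rule — add F q, F s.
        × closes — contains both q and ¬q.
2 branches closed, 1 open.
Each open branch fixes some atoms; the unmentioned ones are free. Counting distinct full assignments: branch {p=0, q=1, r=1, s=1, t=1} (none free) contributes 1 new. Total: 1.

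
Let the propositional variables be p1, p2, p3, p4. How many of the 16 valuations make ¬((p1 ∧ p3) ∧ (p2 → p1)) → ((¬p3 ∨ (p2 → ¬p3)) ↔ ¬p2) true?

Initial set: {T (¬((p1 ∧ p3) ∧ (p2 → p1)) → ((¬p3 ∨ (p2 → ¬p3)) ↔ ¬p2))}.
T (¬((p1 ∧ p3) ∧ (p2 → p1)) → ((¬p3 ∨ (p2 → ¬p3)) ↔ ¬p2)): β-rule — branch into F ¬((p1 ∧ p3) ∧ (p2 → p1))  //  T ((¬p3 ∨ (p2 → ¬p3)) ↔ ¬p2).
  branch 1 (add F ¬((p1 ∧ p3) ∧ (p2 → p1))):
    F ¬((p1 ∧ p3) ∧ (p2 → p1)): α-rule — add T (p1 ∧ p3), T (p2 → p1).
    T (p1 ∧ p3): α-rule — add T p1, T p3.
    T (p2 → p1): β-rule — branch into F p2  //  T p1.
      branch 1.1 (add F p2):
        ○ open, literals {p1=1, p2=0, p3=1}.
      branch 1.2 (add T p1):
        ○ open, literals {p1=1, p3=1}.
  branch 2 (add T ((¬p3 ∨ (p2 → ¬p3)) ↔ ¬p2)):
    T ((¬p3 ∨ (p2 → ¬p3)) ↔ ¬p2): β-rule — branch into T (¬p3 ∨ (p2 → ¬p3)), T ¬p2  //  F (¬p3 ∨ (p2 → ¬p3)), F ¬p2.
      branch 2.1 (add T (¬p3 ∨ (p2 → ¬p3)), T ¬p2):
        T (¬p3 ∨ (p2 → ¬p3)): β-rule — branch into T ¬p3  //  T (p2 → ¬p3).
          branch 2.1.1 (add T ¬p3):
            ○ open, literals {p2=0, p3=0}.
          branch 2.1.2 (add T (p2 → ¬p3)):
            T (p2 → ¬p3): β-rule — branch into F p2  //  T ¬p3.
              branch 2.1.2.1 (add F p2):
                ○ open, literals {p2=0}.
              branch 2.1.2.2 (add T ¬p3):
                ○ open, literals {p2=0, p3=0}.
      branch 2.2 (add F (¬p3 ∨ (p2 → ¬p3)), F ¬p2):
        F (¬p3 ∨ (p2 → ¬p3)): α-rule — add F ¬p3, F (p2 → ¬p3).
        F (p2 → ¬p3): α-rule — add T p2, F ¬p3.
        ○ open, literals {p2=1, p3=1}.
0 branches closed, 6 open.
Each open branch fixes some atoms; the unmentioned ones are free. Counting distinct full assignments: branch {p1=1, p2=0, p3=1} (p4) contributes 2 new; branch {p1=1, p3=1} (p2, p4) contributes 2 new; branch {p2=0, p3=0} (p1, p4) contributes 4 new; branch {p2=0} (p1, p3, p4) contributes 2 new; branch {p2=0, p3=0} (p1, p4) contributes 0 new; branch {p2=1, p3=1} (p1, p4) contributes 2 new. Total: 12.

12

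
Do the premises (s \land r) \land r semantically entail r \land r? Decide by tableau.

Initial set: {((s \land r) \land r); \lnot (r \land r)}.
((s \land r) \land r): α-rule — add (s \land r), r.
(s \land r): α-rule — add s, r.
\lnot (r \land r): β-rule — branch into \lnot r  //  \lnot r.
  branch 1 (add \lnot r):
    × closes — contains both r and \lnot r.
  branch 2 (add \lnot r):
    × closes — contains both r and \lnot r.
All 2 branches close.
Every branch closed, so the premises entail the conclusion.

Yes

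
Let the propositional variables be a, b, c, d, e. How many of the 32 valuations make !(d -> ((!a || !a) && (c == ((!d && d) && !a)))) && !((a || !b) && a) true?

Initial set: {(!(d -> ((!a || !a) && (c == ((!d && d) && !a)))) && !((a || !b) && a))}.
(!(d -> ((!a || !a) && (c == ((!d && d) && !a)))) && !((a || !b) && a)): α-rule — add !(d -> ((!a || !a) && (c == ((!d && d) && !a)))), !((a || !b) && a).
!(d -> ((!a || !a) && (c == ((!d && d) && !a)))): α-rule — add d, !((!a || !a) && (c == ((!d && d) && !a))).
!((a || !b) && a): β-rule — branch into !(a || !b)  //  !a.
  branch 1 (add !(a || !b)):
    !(a || !b): α-rule — add !a, !!b.
    !((!a || !a) && (c == ((!d && d) && !a))): β-rule — branch into !(!a || !a)  //  !(c == ((!d && d) && !a)).
      branch 1.1 (add !(!a || !a)):
        !(!a || !a): α-rule — add !!a, !!a.
        × closes — contains both a and !a.
      branch 1.2 (add !(c == ((!d && d) && !a))):
        !(c == ((!d && d) && !a)): β-rule — branch into c, !((!d && d) && !a)  //  !c, ((!d && d) && !a).
          branch 1.2.1 (add c, !((!d && d) && !a)):
            !((!d && d) && !a): β-rule — branch into !(!d && d)  //  !!a.
              branch 1.2.1.1 (add !(!d && d)):
                !(!d && d): β-rule — branch into !!d  //  !d.
                  branch 1.2.1.1.1 (add !!d):
                    ○ open, literals {a=false, b=true, c=true, d=true}.
                  branch 1.2.1.1.2 (add !d):
                    × closes — contains both d and !d.
              branch 1.2.1.2 (add !!a):
                × closes — contains both a and !a.
          branch 1.2.2 (add !c, ((!d && d) && !a)):
            ((!d && d) && !a): α-rule — add (!d && d), !a.
            (!d && d): α-rule — add !d, d.
            × closes — contains both d and !d.
  branch 2 (add !a):
    !((!a || !a) && (c == ((!d && d) && !a))): β-rule — branch into !(!a || !a)  //  !(c == ((!d && d) && !a)).
      branch 2.1 (add !(!a || !a)):
        !(!a || !a): α-rule — add !!a, !!a.
        × closes — contains both a and !a.
      branch 2.2 (add !(c == ((!d && d) && !a))):
        !(c == ((!d && d) && !a)): β-rule — branch into c, !((!d && d) && !a)  //  !c, ((!d && d) && !a).
          branch 2.2.1 (add c, !((!d && d) && !a)):
            !((!d && d) && !a): β-rule — branch into !(!d && d)  //  !!a.
              branch 2.2.1.1 (add !(!d && d)):
                !(!d && d): β-rule — branch into !!d  //  !d.
                  branch 2.2.1.1.1 (add !!d):
                    ○ open, literals {a=false, c=true, d=true}.
                  branch 2.2.1.1.2 (add !d):
                    × closes — contains both d and !d.
              branch 2.2.1.2 (add !!a):
                × closes — contains both a and !a.
          branch 2.2.2 (add !c, ((!d && d) && !a)):
            ((!d && d) && !a): α-rule — add (!d && d), !a.
            (!d && d): α-rule — add !d, d.
            × closes — contains both d and !d.
8 branches closed, 2 open.
Each open branch fixes some atoms; the unmentioned ones are free. Counting distinct full assignments: branch {a=false, b=true, c=true, d=true} (e) contributes 2 new; branch {a=false, c=true, d=true} (b, e) contributes 2 new. Total: 4.

4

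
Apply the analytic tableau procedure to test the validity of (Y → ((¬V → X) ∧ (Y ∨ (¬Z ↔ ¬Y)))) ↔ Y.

Assume the negation and expand:
Initial set: {¬((Y → ((¬V → X) ∧ (Y ∨ (¬Z ↔ ¬Y)))) ↔ Y)}.
¬((Y → ((¬V → X) ∧ (Y ∨ (¬Z ↔ ¬Y)))) ↔ Y): β-rule — branch into (Y → ((¬V → X) ∧ (Y ∨ (¬Z ↔ ¬Y)))), ¬Y  //  ¬(Y → ((¬V → X) ∧ (Y ∨ (¬Z ↔ ¬Y)))), Y.
  branch 1 (add (Y → ((¬V → X) ∧ (Y ∨ (¬Z ↔ ¬Y)))), ¬Y):
    (Y → ((¬V → X) ∧ (Y ∨ (¬Z ↔ ¬Y)))): β-rule — branch into ¬Y  //  ((¬V → X) ∧ (Y ∨ (¬Z ↔ ¬Y))).
      branch 1.1 (add ¬Y):
        ○ open, literals {Y=F}.
      branch 1.2 (add ((¬V → X) ∧ (Y ∨ (¬Z ↔ ¬Y)))):
        ((¬V → X) ∧ (Y ∨ (¬Z ↔ ¬Y))): α-rule — add (¬V → X), (Y ∨ (¬Z ↔ ¬Y)).
        (¬V → X): β-rule — branch into ¬¬V  //  X.
          branch 1.2.1 (add ¬¬V):
            (Y ∨ (¬Z ↔ ¬Y)): β-rule — branch into Y  //  (¬Z ↔ ¬Y).
              branch 1.2.1.1 (add Y):
                × closes — contains both Y and ¬Y.
              branch 1.2.1.2 (add (¬Z ↔ ¬Y)):
                (¬Z ↔ ¬Y): β-rule — branch into ¬Z, ¬Y  //  ¬¬Z, ¬¬Y.
                  branch 1.2.1.2.1 (add ¬Z, ¬Y):
                    ○ open, literals {V=T, Y=F, Z=F}.
                  branch 1.2.1.2.2 (add ¬¬Z, ¬¬Y):
                    × closes — contains both Y and ¬Y.
          branch 1.2.2 (add X):
            (Y ∨ (¬Z ↔ ¬Y)): β-rule — branch into Y  //  (¬Z ↔ ¬Y).
              branch 1.2.2.1 (add Y):
                × closes — contains both Y and ¬Y.
              branch 1.2.2.2 (add (¬Z ↔ ¬Y)):
                (¬Z ↔ ¬Y): β-rule — branch into ¬Z, ¬Y  //  ¬¬Z, ¬¬Y.
                  branch 1.2.2.2.1 (add ¬Z, ¬Y):
                    ○ open, literals {X=T, Y=F, Z=F}.
                  branch 1.2.2.2.2 (add ¬¬Z, ¬¬Y):
                    × closes — contains both Y and ¬Y.
  branch 2 (add ¬(Y → ((¬V → X) ∧ (Y ∨ (¬Z ↔ ¬Y)))), Y):
    ¬(Y → ((¬V → X) ∧ (Y ∨ (¬Z ↔ ¬Y)))): α-rule — add Y, ¬((¬V → X) ∧ (Y ∨ (¬Z ↔ ¬Y))).
    ¬((¬V → X) ∧ (Y ∨ (¬Z ↔ ¬Y))): β-rule — branch into ¬(¬V → X)  //  ¬(Y ∨ (¬Z ↔ ¬Y)).
      branch 2.1 (add ¬(¬V → X)):
        ¬(¬V → X): α-rule — add ¬V, ¬X.
        ○ open, literals {V=F, X=F, Y=T}.
      branch 2.2 (add ¬(Y ∨ (¬Z ↔ ¬Y))):
        ¬(Y ∨ (¬Z ↔ ¬Y)): α-rule — add ¬Y, ¬(¬Z ↔ ¬Y).
        × closes — contains both Y and ¬Y.
5 branches closed, 4 open.
An open branch gives a countermodel: Y=F (unmentioned atoms arbitrary); under it the original formula is false.

Not valid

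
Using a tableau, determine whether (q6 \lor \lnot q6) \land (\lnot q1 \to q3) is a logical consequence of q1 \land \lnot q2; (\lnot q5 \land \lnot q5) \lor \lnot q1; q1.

Initial set: {T (q1 \land \lnot q2); T ((\lnot q5 \land \lnot q5) \lor \lnot q1); T q1; F ((q6 \lor \lnot q6) \land (\lnot q1 \to q3))}.
T (q1 \land \lnot q2): α-rule — add T q1, T \lnot q2.
T ((\lnot q5 \land \lnot q5) \lor \lnot q1): β-rule — branch into T (\lnot q5 \land \lnot q5)  //  T \lnot q1.
  branch 1 (add T (\lnot q5 \land \lnot q5)):
    T (\lnot q5 \land \lnot q5): α-rule — add T \lnot q5, T \lnot q5.
    F ((q6 \lor \lnot q6) \land (\lnot q1 \to q3)): β-rule — branch into F (q6 \lor \lnot q6)  //  F (\lnot q1 \to q3).
      branch 1.1 (add F (q6 \lor \lnot q6)):
        F (q6 \lor \lnot q6): α-rule — add F q6, F \lnot q6.
        × closes — contains both q6 and \lnot q6.
      branch 1.2 (add F (\lnot q1 \to q3)):
        F (\lnot q1 \to q3): α-rule — add T \lnot q1, F q3.
        × closes — contains both q1 and \lnot q1.
  branch 2 (add T \lnot q1):
    × closes — contains both q1 and \lnot q1.
All 3 branches close.
Every branch closed, so the premises entail the conclusion.

Yes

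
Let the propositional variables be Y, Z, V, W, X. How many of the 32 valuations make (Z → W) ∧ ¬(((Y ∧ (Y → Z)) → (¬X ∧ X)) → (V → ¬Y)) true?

Initial set: {((Z → W) ∧ ¬(((Y ∧ (Y → Z)) → (¬X ∧ X)) → (V → ¬Y)))}.
((Z → W) ∧ ¬(((Y ∧ (Y → Z)) → (¬X ∧ X)) → (V → ¬Y))): α-rule — add (Z → W), ¬(((Y ∧ (Y → Z)) → (¬X ∧ X)) → (V → ¬Y)).
¬(((Y ∧ (Y → Z)) → (¬X ∧ X)) → (V → ¬Y)): α-rule — add ((Y ∧ (Y → Z)) → (¬X ∧ X)), ¬(V → ¬Y).
¬(V → ¬Y): α-rule — add V, ¬¬Y.
(Z → W): β-rule — branch into ¬Z  //  W.
  branch 1 (add ¬Z):
    ((Y ∧ (Y → Z)) → (¬X ∧ X)): β-rule — branch into ¬(Y ∧ (Y → Z))  //  (¬X ∧ X).
      branch 1.1 (add ¬(Y ∧ (Y → Z))):
        ¬(Y ∧ (Y → Z)): β-rule — branch into ¬Y  //  ¬(Y → Z).
          branch 1.1.1 (add ¬Y):
            × closes — contains both Y and ¬Y.
          branch 1.1.2 (add ¬(Y → Z)):
            ¬(Y → Z): α-rule — add Y, ¬Z.
            ○ open, literals {V=T, Y=T, Z=F}.
      branch 1.2 (add (¬X ∧ X)):
        (¬X ∧ X): α-rule — add ¬X, X.
        × closes — contains both X and ¬X.
  branch 2 (add W):
    ((Y ∧ (Y → Z)) → (¬X ∧ X)): β-rule — branch into ¬(Y ∧ (Y → Z))  //  (¬X ∧ X).
      branch 2.1 (add ¬(Y ∧ (Y → Z))):
        ¬(Y ∧ (Y → Z)): β-rule — branch into ¬Y  //  ¬(Y → Z).
          branch 2.1.1 (add ¬Y):
            × closes — contains both Y and ¬Y.
          branch 2.1.2 (add ¬(Y → Z)):
            ¬(Y → Z): α-rule — add Y, ¬Z.
            ○ open, literals {V=T, W=T, Y=T, Z=F}.
      branch 2.2 (add (¬X ∧ X)):
        (¬X ∧ X): α-rule — add ¬X, X.
        × closes — contains both X and ¬X.
4 branches closed, 2 open.
Each open branch fixes some atoms; the unmentioned ones are free. Counting distinct full assignments: branch {V=T, Y=T, Z=F} (W, X) contributes 4 new; branch {V=T, W=T, Y=T, Z=F} (X) contributes 0 new. Total: 4.

4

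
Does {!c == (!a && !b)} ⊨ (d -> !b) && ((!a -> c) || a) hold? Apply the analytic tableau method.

No

Initial set: {(!c == (!a && !b)); !((d -> !b) && ((!a -> c) || a))}.
(!c == (!a && !b)): β-rule — branch into !c, (!a && !b)  //  !!c, !(!a && !b).
  branch 1 (add !c, (!a && !b)):
    (!a && !b): α-rule — add !a, !b.
    !((d -> !b) && ((!a -> c) || a)): β-rule — branch into !(d -> !b)  //  !((!a -> c) || a).
      branch 1.1 (add !(d -> !b)):
        !(d -> !b): α-rule — add d, !!b.
        × closes — contains both b and !b.
      branch 1.2 (add !((!a -> c) || a)):
        !((!a -> c) || a): α-rule — add !(!a -> c), !a.
        !(!a -> c): α-rule — add !a, !c.
        ○ open, literals {a=F, b=F, c=F}.
  branch 2 (add !!c, !(!a && !b)):
    !((d -> !b) && ((!a -> c) || a)): β-rule — branch into !(d -> !b)  //  !((!a -> c) || a).
      branch 2.1 (add !(d -> !b)):
        !(d -> !b): α-rule — add d, !!b.
        !(!a && !b): β-rule — branch into !!a  //  !!b.
          branch 2.1.1 (add !!a):
            ○ open, literals {a=T, b=T, c=T, d=T}.
          branch 2.1.2 (add !!b):
            ○ open, literals {b=T, c=T, d=T}.
      branch 2.2 (add !((!a -> c) || a)):
        !((!a -> c) || a): α-rule — add !(!a -> c), !a.
        !(!a -> c): α-rule — add !a, !c.
        × closes — contains both c and !c.
2 branches closed, 3 open.
An open branch gives a countermodel: a=F, b=F, c=F (unmentioned atoms arbitrary); the premises hold there but the conclusion fails.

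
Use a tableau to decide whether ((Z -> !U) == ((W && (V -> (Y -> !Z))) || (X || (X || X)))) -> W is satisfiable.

Satisfiable

Initial set: {(((Z -> !U) == ((W && (V -> (Y -> !Z))) || (X || (X || X)))) -> W)}.
(((Z -> !U) == ((W && (V -> (Y -> !Z))) || (X || (X || X)))) -> W): β-rule — branch into !((Z -> !U) == ((W && (V -> (Y -> !Z))) || (X || (X || X))))  //  W.
  branch 1 (add !((Z -> !U) == ((W && (V -> (Y -> !Z))) || (X || (X || X))))):
    !((Z -> !U) == ((W && (V -> (Y -> !Z))) || (X || (X || X)))): β-rule — branch into (Z -> !U), !((W && (V -> (Y -> !Z))) || (X || (X || X)))  //  !(Z -> !U), ((W && (V -> (Y -> !Z))) || (X || (X || X))).
      branch 1.1 (add (Z -> !U), !((W && (V -> (Y -> !Z))) || (X || (X || X)))):
        !((W && (V -> (Y -> !Z))) || (X || (X || X))): α-rule — add !(W && (V -> (Y -> !Z))), !(X || (X || X)).
        !(X || (X || X)): α-rule — add !X, !(X || X).
        !(X || X): α-rule — add !X, !X.
        (Z -> !U): β-rule — branch into !Z  //  !U.
          branch 1.1.1 (add !Z):
            !(W && (V -> (Y -> !Z))): β-rule — branch into !W  //  !(V -> (Y -> !Z)).
              branch 1.1.1.1 (add !W):
                ○ open, literals {W=F, X=F, Z=F}.
              branch 1.1.1.2 (add !(V -> (Y -> !Z))):
                !(V -> (Y -> !Z)): α-rule — add V, !(Y -> !Z).
                !(Y -> !Z): α-rule — add Y, !!Z.
                × closes — contains both Z and !Z.
          branch 1.1.2 (add !U):
            !(W && (V -> (Y -> !Z))): β-rule — branch into !W  //  !(V -> (Y -> !Z)).
              branch 1.1.2.1 (add !W):
                ○ open, literals {U=F, W=F, X=F}.
              branch 1.1.2.2 (add !(V -> (Y -> !Z))):
                !(V -> (Y -> !Z)): α-rule — add V, !(Y -> !Z).
                !(Y -> !Z): α-rule — add Y, !!Z.
                ○ open, literals {U=F, V=T, X=F, Y=T, Z=T}.
      branch 1.2 (add !(Z -> !U), ((W && (V -> (Y -> !Z))) || (X || (X || X)))):
        !(Z -> !U): α-rule — add Z, !!U.
        ((W && (V -> (Y -> !Z))) || (X || (X || X))): β-rule — branch into (W && (V -> (Y -> !Z)))  //  (X || (X || X)).
          branch 1.2.1 (add (W && (V -> (Y -> !Z)))):
            (W && (V -> (Y -> !Z))): α-rule — add W, (V -> (Y -> !Z)).
            (V -> (Y -> !Z)): β-rule — branch into !V  //  (Y -> !Z).
              branch 1.2.1.1 (add !V):
                ○ open, literals {U=T, V=F, W=T, Z=T}.
              branch 1.2.1.2 (add (Y -> !Z)):
                (Y -> !Z): β-rule — branch into !Y  //  !Z.
                  branch 1.2.1.2.1 (add !Y):
                    ○ open, literals {U=T, W=T, Y=F, Z=T}.
                  branch 1.2.1.2.2 (add !Z):
                    × closes — contains both Z and !Z.
          branch 1.2.2 (add (X || (X || X))):
            (X || (X || X)): β-rule — branch into X  //  (X || X).
              branch 1.2.2.1 (add X):
                ○ open, literals {U=T, X=T, Z=T}.
              branch 1.2.2.2 (add (X || X)):
                (X || X): β-rule — branch into X  //  X.
                  branch 1.2.2.2.1 (add X):
                    ○ open, literals {U=T, X=T, Z=T}.
                  branch 1.2.2.2.2 (add X):
                    ○ open, literals {U=T, X=T, Z=T}.
  branch 2 (add W):
    ○ open, literals {W=T}.
2 branches closed, 9 open.
An open branch gives a satisfying assignment: W=F, X=F, Z=F.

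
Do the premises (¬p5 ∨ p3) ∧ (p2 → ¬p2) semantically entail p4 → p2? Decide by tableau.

No

Initial set: {T ((¬p5 ∨ p3) ∧ (p2 → ¬p2)); F (p4 → p2)}.
T ((¬p5 ∨ p3) ∧ (p2 → ¬p2)): α-rule — add T (¬p5 ∨ p3), T (p2 → ¬p2).
F (p4 → p2): α-rule — add T p4, F p2.
T (¬p5 ∨ p3): β-rule — branch into T ¬p5  //  T p3.
  branch 1 (add T ¬p5):
    T (p2 → ¬p2): β-rule — branch into F p2  //  T ¬p2.
      branch 1.1 (add F p2):
        ○ open, literals {p2=0, p4=1, p5=0}.
      branch 1.2 (add T ¬p2):
        ○ open, literals {p2=0, p4=1, p5=0}.
  branch 2 (add T p3):
    T (p2 → ¬p2): β-rule — branch into F p2  //  T ¬p2.
      branch 2.1 (add F p2):
        ○ open, literals {p2=0, p3=1, p4=1}.
      branch 2.2 (add T ¬p2):
        ○ open, literals {p2=0, p3=1, p4=1}.
0 branches closed, 4 open.
An open branch gives a countermodel: p2=0, p4=1, p5=0 (unmentioned atoms arbitrary); the premises hold there but the conclusion fails.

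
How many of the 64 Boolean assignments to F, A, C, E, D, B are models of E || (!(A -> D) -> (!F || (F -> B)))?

62

Initial set: {T (E || (!(A -> D) -> (!F || (F -> B))))}.
T (E || (!(A -> D) -> (!F || (F -> B)))): β-rule — branch into T E  //  T (!(A -> D) -> (!F || (F -> B))).
  branch 1 (add T E):
    ○ open, literals {E=T}.
  branch 2 (add T (!(A -> D) -> (!F || (F -> B)))):
    T (!(A -> D) -> (!F || (F -> B))): β-rule — branch into F !(A -> D)  //  T (!F || (F -> B)).
      branch 2.1 (add F !(A -> D)):
        F !(A -> D): β-rule — branch into F A  //  T D.
          branch 2.1.1 (add F A):
            ○ open, literals {A=F}.
          branch 2.1.2 (add T D):
            ○ open, literals {D=T}.
      branch 2.2 (add T (!F || (F -> B))):
        T (!F || (F -> B)): β-rule — branch into T !F  //  T (F -> B).
          branch 2.2.1 (add T !F):
            ○ open, literals {F=F}.
          branch 2.2.2 (add T (F -> B)):
            T (F -> B): β-rule — branch into F F  //  T B.
              branch 2.2.2.1 (add F F):
                ○ open, literals {F=F}.
              branch 2.2.2.2 (add T B):
                ○ open, literals {B=T}.
0 branches closed, 6 open.
Each open branch fixes some atoms; the unmentioned ones are free. Counting distinct full assignments: branch {E=T} (F, A, C, D, B) contributes 32 new; branch {A=F} (F, C, E, D, B) contributes 16 new; branch {D=T} (F, A, C, E, B) contributes 8 new; branch {F=F} (A, C, E, D, B) contributes 4 new; branch {F=F} (A, C, E, D, B) contributes 0 new; branch {B=T} (F, A, C, E, D) contributes 2 new. Total: 62.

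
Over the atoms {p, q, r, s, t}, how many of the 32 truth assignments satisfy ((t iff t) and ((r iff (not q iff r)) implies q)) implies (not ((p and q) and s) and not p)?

Initial set: {T (((t iff t) and ((r iff (not q iff r)) implies q)) implies (not ((p and q) and s) and not p))}.
T (((t iff t) and ((r iff (not q iff r)) implies q)) implies (not ((p and q) and s) and not p)): β-rule — branch into F ((t iff t) and ((r iff (not q iff r)) implies q))  //  T (not ((p and q) and s) and not p).
  branch 1 (add F ((t iff t) and ((r iff (not q iff r)) implies q))):
    F ((t iff t) and ((r iff (not q iff r)) implies q)): β-rule — branch into F (t iff t)  //  F ((r iff (not q iff r)) implies q).
      branch 1.1 (add F (t iff t)):
        F (t iff t): β-rule — branch into T t, F t  //  F t, T t.
          branch 1.1.1 (add T t, F t):
            × closes — contains both t and not t.
          branch 1.1.2 (add F t, T t):
            × closes — contains both t and not t.
      branch 1.2 (add F ((r iff (not q iff r)) implies q)):
        F ((r iff (not q iff r)) implies q): α-rule — add T (r iff (not q iff r)), F q.
        T (r iff (not q iff r)): β-rule — branch into T r, T (not q iff r)  //  F r, F (not q iff r).
          branch 1.2.1 (add T r, T (not q iff r)):
            T (not q iff r): β-rule — branch into T not q, T r  //  F not q, F r.
              branch 1.2.1.1 (add T not q, T r):
                ○ open, literals {q=0, r=1}.
              branch 1.2.1.2 (add F not q, F r):
                × closes — contains both q and not q.
          branch 1.2.2 (add F r, F (not q iff r)):
            F (not q iff r): β-rule — branch into T not q, F r  //  F not q, T r.
              branch 1.2.2.1 (add T not q, F r):
                ○ open, literals {q=0, r=0}.
              branch 1.2.2.2 (add F not q, T r):
                × closes — contains both q and not q.
  branch 2 (add T (not ((p and q) and s) and not p)):
    T (not ((p and q) and s) and not p): α-rule — add T not ((p and q) and s), T not p.
    T not ((p and q) and s): β-rule — branch into F (p and q)  //  F s.
      branch 2.1 (add F (p and q)):
        F (p and q): β-rule — branch into F p  //  F q.
          branch 2.1.1 (add F p):
            ○ open, literals {p=0}.
          branch 2.1.2 (add F q):
            ○ open, literals {p=0, q=0}.
      branch 2.2 (add F s):
        ○ open, literals {p=0, s=0}.
4 branches closed, 5 open.
Each open branch fixes some atoms; the unmentioned ones are free. Counting distinct full assignments: branch {q=0, r=1} (p, s, t) contributes 8 new; branch {q=0, r=0} (p, s, t) contributes 8 new; branch {p=0} (q, r, s, t) contributes 8 new; branch {p=0, q=0} (r, s, t) contributes 0 new; branch {p=0, s=0} (q, r, t) contributes 0 new. Total: 24.

24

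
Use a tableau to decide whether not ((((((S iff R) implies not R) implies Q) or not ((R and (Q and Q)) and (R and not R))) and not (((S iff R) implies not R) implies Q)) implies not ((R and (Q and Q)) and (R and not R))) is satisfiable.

Unsatisfiable

Initial set: {not ((((((S iff R) implies not R) implies Q) or not ((R and (Q and Q)) and (R and not R))) and not (((S iff R) implies not R) implies Q)) implies not ((R and (Q and Q)) and (R and not R)))}.
not ((((((S iff R) implies not R) implies Q) or not ((R and (Q and Q)) and (R and not R))) and not (((S iff R) implies not R) implies Q)) implies not ((R and (Q and Q)) and (R and not R))): α-rule — add (((((S iff R) implies not R) implies Q) or not ((R and (Q and Q)) and (R and not R))) and not (((S iff R) implies not R) implies Q)), not not ((R and (Q and Q)) and (R and not R)).
(((((S iff R) implies not R) implies Q) or not ((R and (Q and Q)) and (R and not R))) and not (((S iff R) implies not R) implies Q)): α-rule — add ((((S iff R) implies not R) implies Q) or not ((R and (Q and Q)) and (R and not R))), not (((S iff R) implies not R) implies Q).
not not ((R and (Q and Q)) and (R and not R)): α-rule — add (R and (Q and Q)), (R and not R).
not (((S iff R) implies not R) implies Q): α-rule — add ((S iff R) implies not R), not Q.
(R and (Q and Q)): α-rule — add R, (Q and Q).
(R and not R): α-rule — add R, not R.
× closes — contains both R and not R.
All 1 branch closes.
Every branch closed; the formula is unsatisfiable.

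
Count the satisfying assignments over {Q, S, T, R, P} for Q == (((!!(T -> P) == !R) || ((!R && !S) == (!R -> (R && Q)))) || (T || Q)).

Initial set: {(Q == (((!!(T -> P) == !R) || ((!R && !S) == (!R -> (R && Q)))) || (T || Q)))}.
(Q == (((!!(T -> P) == !R) || ((!R && !S) == (!R -> (R && Q)))) || (T || Q))): β-rule — branch into Q, (((!!(T -> P) == !R) || ((!R && !S) == (!R -> (R && Q)))) || (T || Q))  //  !Q, !(((!!(T -> P) == !R) || ((!R && !S) == (!R -> (R && Q)))) || (T || Q)).
  branch 1 (add Q, (((!!(T -> P) == !R) || ((!R && !S) == (!R -> (R && Q)))) || (T || Q))):
    (((!!(T -> P) == !R) || ((!R && !S) == (!R -> (R && Q)))) || (T || Q)): β-rule — branch into ((!!(T -> P) == !R) || ((!R && !S) == (!R -> (R && Q))))  //  (T || Q).
      branch 1.1 (add ((!!(T -> P) == !R) || ((!R && !S) == (!R -> (R && Q))))):
        ((!!(T -> P) == !R) || ((!R && !S) == (!R -> (R && Q)))): β-rule — branch into (!!(T -> P) == !R)  //  ((!R && !S) == (!R -> (R && Q))).
          branch 1.1.1 (add (!!(T -> P) == !R)):
            (!!(T -> P) == !R): β-rule — branch into !!(T -> P), !R  //  !!!(T -> P), !!R.
              branch 1.1.1.1 (add !!(T -> P), !R):
                !!(T -> P): drop double negation, giving (T -> P).
                (T -> P): β-rule — branch into !T  //  P.
                  branch 1.1.1.1.1 (add !T):
                    ○ open, literals {Q=1, R=0, T=0}.
                  branch 1.1.1.1.2 (add P):
                    ○ open, literals {P=1, Q=1, R=0}.
              branch 1.1.1.2 (add !!!(T -> P), !!R):
                !!!(T -> P): drop double negation, giving !(T -> P).
                !(T -> P): α-rule — add T, !P.
                ○ open, literals {P=0, Q=1, R=1, T=1}.
          branch 1.1.2 (add ((!R && !S) == (!R -> (R && Q)))):
            ((!R && !S) == (!R -> (R && Q))): β-rule — branch into (!R && !S), (!R -> (R && Q))  //  !(!R && !S), !(!R -> (R && Q)).
              branch 1.1.2.1 (add (!R && !S), (!R -> (R && Q))):
                (!R && !S): α-rule — add !R, !S.
                (!R -> (R && Q)): β-rule — branch into !!R  //  (R && Q).
                  branch 1.1.2.1.1 (add !!R):
                    × closes — contains both R and !R.
                  branch 1.1.2.1.2 (add (R && Q)):
                    (R && Q): α-rule — add R, Q.
                    × closes — contains both R and !R.
              branch 1.1.2.2 (add !(!R && !S), !(!R -> (R && Q))):
                !(!R -> (R && Q)): α-rule — add !R, !(R && Q).
                !(!R && !S): β-rule — branch into !!R  //  !!S.
                  branch 1.1.2.2.1 (add !!R):
                    × closes — contains both R and !R.
                  branch 1.1.2.2.2 (add !!S):
                    !(R && Q): β-rule — branch into !R  //  !Q.
                      branch 1.1.2.2.2.1 (add !R):
                        ○ open, literals {Q=1, R=0, S=1}.
                      branch 1.1.2.2.2.2 (add !Q):
                        × closes — contains both Q and !Q.
      branch 1.2 (add (T || Q)):
        (T || Q): β-rule — branch into T  //  Q.
          branch 1.2.1 (add T):
            ○ open, literals {Q=1, T=1}.
          branch 1.2.2 (add Q):
            ○ open, literals {Q=1}.
  branch 2 (add !Q, !(((!!(T -> P) == !R) || ((!R && !S) == (!R -> (R && Q)))) || (T || Q))):
    !(((!!(T -> P) == !R) || ((!R && !S) == (!R -> (R && Q)))) || (T || Q)): α-rule — add !((!!(T -> P) == !R) || ((!R && !S) == (!R -> (R && Q)))), !(T || Q).
    !((!!(T -> P) == !R) || ((!R && !S) == (!R -> (R && Q)))): α-rule — add !(!!(T -> P) == !R), !((!R && !S) == (!R -> (R && Q))).
    !(T || Q): α-rule — add !T, !Q.
    !(!!(T -> P) == !R): β-rule — branch into !!(T -> P), !!R  //  !!!(T -> P), !R.
      branch 2.1 (add !!(T -> P), !!R):
        !!(T -> P): drop double negation, giving (T -> P).
        !((!R && !S) == (!R -> (R && Q))): β-rule — branch into (!R && !S), !(!R -> (R && Q))  //  !(!R && !S), (!R -> (R && Q)).
          branch 2.1.1 (add (!R && !S), !(!R -> (R && Q))):
            (!R && !S): α-rule — add !R, !S.
            × closes — contains both R and !R.
          branch 2.1.2 (add !(!R && !S), (!R -> (R && Q))):
            (T -> P): β-rule — branch into !T  //  P.
              branch 2.1.2.1 (add !T):
                !(!R && !S): β-rule — branch into !!R  //  !!S.
                  branch 2.1.2.1.1 (add !!R):
                    (!R -> (R && Q)): β-rule — branch into !!R  //  (R && Q).
                      branch 2.1.2.1.1.1 (add !!R):
                        ○ open, literals {Q=0, R=1, T=0}.
                      branch 2.1.2.1.1.2 (add (R && Q)):
                        (R && Q): α-rule — add R, Q.
                        × closes — contains both Q and !Q.
                  branch 2.1.2.1.2 (add !!S):
                    (!R -> (R && Q)): β-rule — branch into !!R  //  (R && Q).
                      branch 2.1.2.1.2.1 (add !!R):
                        ○ open, literals {Q=0, R=1, S=1, T=0}.
                      branch 2.1.2.1.2.2 (add (R && Q)):
                        (R && Q): α-rule — add R, Q.
                        × closes — contains both Q and !Q.
              branch 2.1.2.2 (add P):
                !(!R && !S): β-rule — branch into !!R  //  !!S.
                  branch 2.1.2.2.1 (add !!R):
                    (!R -> (R && Q)): β-rule — branch into !!R  //  (R && Q).
                      branch 2.1.2.2.1.1 (add !!R):
                        ○ open, literals {P=1, Q=0, R=1, T=0}.
                      branch 2.1.2.2.1.2 (add (R && Q)):
                        (R && Q): α-rule — add R, Q.
                        × closes — contains both Q and !Q.
                  branch 2.1.2.2.2 (add !!S):
                    (!R -> (R && Q)): β-rule — branch into !!R  //  (R && Q).
                      branch 2.1.2.2.2.1 (add !!R):
                        ○ open, literals {P=1, Q=0, R=1, S=1, T=0}.
                      branch 2.1.2.2.2.2 (add (R && Q)):
                        (R && Q): α-rule — add R, Q.
                        × closes — contains both Q and !Q.
      branch 2.2 (add !!!(T -> P), !R):
        !!!(T -> P): drop double negation, giving !(T -> P).
        !(T -> P): α-rule — add T, !P.
        × closes — contains both T and !T.
10 branches closed, 10 open.
Each open branch fixes some atoms; the unmentioned ones are free. Counting distinct full assignments: branch {Q=1, R=0, T=0} (S, P) contributes 4 new; branch {P=1, Q=1, R=0} (S, T) contributes 2 new; branch {P=0, Q=1, R=1, T=1} (S) contributes 2 new; branch {Q=1, R=0, S=1} (T, P) contributes 1 new; branch {Q=1, T=1} (S, R, P) contributes 3 new; branch {Q=1} (S, T, R, P) contributes 4 new; branch {Q=0, R=1, T=0} (S, P) contributes 4 new; branch {Q=0, R=1, S=1, T=0} (P) contributes 0 new; branch {P=1, Q=0, R=1, T=0} (S) contributes 0 new; branch {P=1, Q=0, R=1, S=1, T=0} (none free) contributes 0 new. Total: 20.

20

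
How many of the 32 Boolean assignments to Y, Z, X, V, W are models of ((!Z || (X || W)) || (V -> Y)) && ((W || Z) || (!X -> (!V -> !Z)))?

31

Initial set: {(((!Z || (X || W)) || (V -> Y)) && ((W || Z) || (!X -> (!V -> !Z))))}.
(((!Z || (X || W)) || (V -> Y)) && ((W || Z) || (!X -> (!V -> !Z)))): α-rule — add ((!Z || (X || W)) || (V -> Y)), ((W || Z) || (!X -> (!V -> !Z))).
((!Z || (X || W)) || (V -> Y)): β-rule — branch into (!Z || (X || W))  //  (V -> Y).
  branch 1 (add (!Z || (X || W))):
    ((W || Z) || (!X -> (!V -> !Z))): β-rule — branch into (W || Z)  //  (!X -> (!V -> !Z)).
      branch 1.1 (add (W || Z)):
        (!Z || (X || W)): β-rule — branch into !Z  //  (X || W).
          branch 1.1.1 (add !Z):
            (W || Z): β-rule — branch into W  //  Z.
              branch 1.1.1.1 (add W):
                ○ open, literals {W=1, Z=0}.
              branch 1.1.1.2 (add Z):
                × closes — contains both Z and !Z.
          branch 1.1.2 (add (X || W)):
            (W || Z): β-rule — branch into W  //  Z.
              branch 1.1.2.1 (add W):
                (X || W): β-rule — branch into X  //  W.
                  branch 1.1.2.1.1 (add X):
                    ○ open, literals {W=1, X=1}.
                  branch 1.1.2.1.2 (add W):
                    ○ open, literals {W=1}.
              branch 1.1.2.2 (add Z):
                (X || W): β-rule — branch into X  //  W.
                  branch 1.1.2.2.1 (add X):
                    ○ open, literals {X=1, Z=1}.
                  branch 1.1.2.2.2 (add W):
                    ○ open, literals {W=1, Z=1}.
      branch 1.2 (add (!X -> (!V -> !Z))):
        (!Z || (X || W)): β-rule — branch into !Z  //  (X || W).
          branch 1.2.1 (add !Z):
            (!X -> (!V -> !Z)): β-rule — branch into !!X  //  (!V -> !Z).
              branch 1.2.1.1 (add !!X):
                ○ open, literals {X=1, Z=0}.
              branch 1.2.1.2 (add (!V -> !Z)):
                (!V -> !Z): β-rule — branch into !!V  //  !Z.
                  branch 1.2.1.2.1 (add !!V):
                    ○ open, literals {V=1, Z=0}.
                  branch 1.2.1.2.2 (add !Z):
                    ○ open, literals {Z=0}.
          branch 1.2.2 (add (X || W)):
            (!X -> (!V -> !Z)): β-rule — branch into !!X  //  (!V -> !Z).
              branch 1.2.2.1 (add !!X):
                (X || W): β-rule — branch into X  //  W.
                  branch 1.2.2.1.1 (add X):
                    ○ open, literals {X=1}.
                  branch 1.2.2.1.2 (add W):
                    ○ open, literals {W=1, X=1}.
              branch 1.2.2.2 (add (!V -> !Z)):
                (X || W): β-rule — branch into X  //  W.
                  branch 1.2.2.2.1 (add X):
                    (!V -> !Z): β-rule — branch into !!V  //  !Z.
                      branch 1.2.2.2.1.1 (add !!V):
                        ○ open, literals {V=1, X=1}.
                      branch 1.2.2.2.1.2 (add !Z):
                        ○ open, literals {X=1, Z=0}.
                  branch 1.2.2.2.2 (add W):
                    (!V -> !Z): β-rule — branch into !!V  //  !Z.
                      branch 1.2.2.2.2.1 (add !!V):
                        ○ open, literals {V=1, W=1}.
                      branch 1.2.2.2.2.2 (add !Z):
                        ○ open, literals {W=1, Z=0}.
  branch 2 (add (V -> Y)):
    ((W || Z) || (!X -> (!V -> !Z))): β-rule — branch into (W || Z)  //  (!X -> (!V -> !Z)).
      branch 2.1 (add (W || Z)):
        (V -> Y): β-rule — branch into !V  //  Y.
          branch 2.1.1 (add !V):
            (W || Z): β-rule — branch into W  //  Z.
              branch 2.1.1.1 (add W):
                ○ open, literals {V=0, W=1}.
              branch 2.1.1.2 (add Z):
                ○ open, literals {V=0, Z=1}.
          branch 2.1.2 (add Y):
            (W || Z): β-rule — branch into W  //  Z.
              branch 2.1.2.1 (add W):
                ○ open, literals {W=1, Y=1}.
              branch 2.1.2.2 (add Z):
                ○ open, literals {Y=1, Z=1}.
      branch 2.2 (add (!X -> (!V -> !Z))):
        (V -> Y): β-rule — branch into !V  //  Y.
          branch 2.2.1 (add !V):
            (!X -> (!V -> !Z)): β-rule — branch into !!X  //  (!V -> !Z).
              branch 2.2.1.1 (add !!X):
                ○ open, literals {V=0, X=1}.
              branch 2.2.1.2 (add (!V -> !Z)):
                (!V -> !Z): β-rule — branch into !!V  //  !Z.
                  branch 2.2.1.2.1 (add !!V):
                    × closes — contains both V and !V.
                  branch 2.2.1.2.2 (add !Z):
                    ○ open, literals {V=0, Z=0}.
          branch 2.2.2 (add Y):
            (!X -> (!V -> !Z)): β-rule — branch into !!X  //  (!V -> !Z).
              branch 2.2.2.1 (add !!X):
                ○ open, literals {X=1, Y=1}.
              branch 2.2.2.2 (add (!V -> !Z)):
                (!V -> !Z): β-rule — branch into !!V  //  !Z.
                  branch 2.2.2.2.1 (add !!V):
                    ○ open, literals {V=1, Y=1}.
                  branch 2.2.2.2.2 (add !Z):
                    ○ open, literals {Y=1, Z=0}.
2 branches closed, 23 open.
Each open branch fixes some atoms; the unmentioned ones are free. Counting distinct full assignments: branch {W=1, Z=0} (Y, X, V) contributes 8 new; branch {W=1, X=1} (Y, Z, V) contributes 4 new; branch {W=1} (Y, Z, X, V) contributes 4 new; branch {X=1, Z=1} (Y, V, W) contributes 4 new; branch {W=1, Z=1} (Y, X, V) contributes 0 new; branch {X=1, Z=0} (Y, V, W) contributes 4 new; branch {V=1, Z=0} (Y, X, W) contributes 2 new; branch {Z=0} (Y, X, V, W) contributes 2 new; branch {X=1} (Y, Z, V, W) contributes 0 new; branch {W=1, X=1} (Y, Z, V) contributes 0 new; branch {V=1, X=1} (Y, Z, W) contributes 0 new; branch {X=1, Z=0} (Y, V, W) contributes 0 new; branch {V=1, W=1} (Y, Z, X) contributes 0 new; branch {W=1, Z=0} (Y, X, V) contributes 0 new; branch {V=0, W=1} (Y, Z, X) contributes 0 new; branch {V=0, Z=1} (Y, X, W) contributes 2 new; branch {W=1, Y=1} (Z, X, V) contributes 0 new; branch {Y=1, Z=1} (X, V, W) contributes 1 new; branch {V=0, X=1} (Y, Z, W) contributes 0 new; branch {V=0, Z=0} (Y, X, W) contributes 0 new; branch {X=1, Y=1} (Z, V, W) contributes 0 new; branch {V=1, Y=1} (Z, X, W) contributes 0 new; branch {Y=1, Z=0} (X, V, W) contributes 0 new. Total: 31.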